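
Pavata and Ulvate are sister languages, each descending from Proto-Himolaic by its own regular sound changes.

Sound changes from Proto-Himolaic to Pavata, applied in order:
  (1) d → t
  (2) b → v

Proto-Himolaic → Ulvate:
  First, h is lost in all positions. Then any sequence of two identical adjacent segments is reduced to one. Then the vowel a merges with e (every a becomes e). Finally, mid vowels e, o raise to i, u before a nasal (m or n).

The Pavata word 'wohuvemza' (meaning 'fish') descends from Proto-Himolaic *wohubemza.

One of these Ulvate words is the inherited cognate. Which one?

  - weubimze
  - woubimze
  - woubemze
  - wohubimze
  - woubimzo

Ulvate: *wohubemza
  wohubemza → woubemza   [h-loss]
  woubemza (rule 2 does not apply)
  woubemza → woubemze   [vowel merger]
  woubemze → woubimze   [pre-nasal raising]
  giving Ulvate woubimze.
The other candidates each miss or misapply at least one Ulvate change.

woubimze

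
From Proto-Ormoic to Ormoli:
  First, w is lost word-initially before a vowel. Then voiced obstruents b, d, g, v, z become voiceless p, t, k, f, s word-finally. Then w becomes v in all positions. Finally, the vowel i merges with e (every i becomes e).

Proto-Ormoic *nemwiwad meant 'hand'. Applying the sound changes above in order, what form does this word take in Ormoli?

nemvevat

Ormoli: *nemwiwad
  nemwiwad (rule 1 does not apply)
  nemwiwad → nemwiwat   [final devoicing]
  nemwiwat → nemvivat   [unconditioned shift]
  nemvivat → nemvevat   [vowel merger]
  giving Ormoli nemvevat.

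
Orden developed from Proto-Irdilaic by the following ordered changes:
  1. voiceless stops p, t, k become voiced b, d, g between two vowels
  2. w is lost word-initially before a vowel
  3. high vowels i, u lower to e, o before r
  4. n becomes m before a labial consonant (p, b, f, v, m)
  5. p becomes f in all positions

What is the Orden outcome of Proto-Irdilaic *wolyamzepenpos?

olyamzebemfos

Orden: start from *wolyamzepenpos.
  rule 1 (intervocalic voicing): wolyamzepenpos → wolyamzebenpos
  rule 2 (glide loss): wolyamzebenpos → olyamzebenpos
  rule 3: no change — olyamzebenpos
  rule 4 (nasal place assimilation): olyamzebenpos → olyamzebempos
  rule 5 (unconditioned shift): olyamzebempos → olyamzebemfos
  ⇒ Orden olyamzebemfos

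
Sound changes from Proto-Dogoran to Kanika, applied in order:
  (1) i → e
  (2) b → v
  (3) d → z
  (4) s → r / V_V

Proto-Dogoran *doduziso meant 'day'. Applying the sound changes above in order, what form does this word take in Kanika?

zozuzero

Kanika: start from *doduziso.
  rule 1 (vowel merger): doduziso → doduzeso
  rule 2: no change — doduzeso
  rule 3 (unconditioned shift): doduzeso → zozuzeso
  rule 4 (rhotacism): zozuzeso → zozuzero
  ⇒ Kanika zozuzero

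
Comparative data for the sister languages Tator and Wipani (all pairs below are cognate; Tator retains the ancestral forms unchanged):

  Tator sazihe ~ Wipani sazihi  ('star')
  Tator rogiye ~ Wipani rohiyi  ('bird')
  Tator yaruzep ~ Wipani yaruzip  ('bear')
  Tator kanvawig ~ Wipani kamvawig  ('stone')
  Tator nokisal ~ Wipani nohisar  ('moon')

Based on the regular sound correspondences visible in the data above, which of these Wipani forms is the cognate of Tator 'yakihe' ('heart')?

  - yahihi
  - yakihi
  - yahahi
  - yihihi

nokisal ~ nohisar — Tator k corresponds to Wipani h between vowels (before a front vowel).
sazihe ~ sazihi, rogiye ~ rohiyi — Tator e corresponds to Wipani i word-finally.
Applying these to Tator 'yakihe':
  yakihe → yahihe   (k→h between vowels (before a front vowel))
  yahihe → yahihi   (e→i word-finally)
So the Wipani cognate is 'yahihi'.

yahihi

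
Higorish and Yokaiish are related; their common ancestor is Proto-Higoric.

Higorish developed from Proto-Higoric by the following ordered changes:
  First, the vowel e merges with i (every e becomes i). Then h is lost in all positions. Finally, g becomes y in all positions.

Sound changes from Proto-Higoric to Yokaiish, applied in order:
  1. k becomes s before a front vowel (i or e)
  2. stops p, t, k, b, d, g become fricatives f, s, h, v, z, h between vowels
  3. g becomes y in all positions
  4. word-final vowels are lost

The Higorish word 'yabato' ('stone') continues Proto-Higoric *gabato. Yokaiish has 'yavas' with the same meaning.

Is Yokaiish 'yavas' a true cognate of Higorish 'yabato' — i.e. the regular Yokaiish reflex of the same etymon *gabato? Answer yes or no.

Derive the expected Yokaiish reflex of *gabato:
Yokaiish: *gabato
  gabato (rule 1 does not apply)
  gabato → gavaso   [intervocalic lenition]
  gavaso → yavaso   [unconditioned shift]
  yavaso → yavas   [apocope]
  giving Yokaiish yavas.
Yokaiish 'yavas' matches the regular reflex exactly, so the pair is cognate.

yes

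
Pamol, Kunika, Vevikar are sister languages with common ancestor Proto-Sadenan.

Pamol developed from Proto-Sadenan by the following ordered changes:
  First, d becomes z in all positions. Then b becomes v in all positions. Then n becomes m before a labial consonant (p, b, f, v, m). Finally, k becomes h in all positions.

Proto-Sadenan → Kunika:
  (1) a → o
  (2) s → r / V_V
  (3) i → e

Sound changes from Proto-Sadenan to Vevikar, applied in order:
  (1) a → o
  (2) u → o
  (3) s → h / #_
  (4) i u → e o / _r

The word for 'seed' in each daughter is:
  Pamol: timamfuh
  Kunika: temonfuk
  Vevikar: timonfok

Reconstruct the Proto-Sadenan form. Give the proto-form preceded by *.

*timanfuk

Position 2: Pamol has i, Kunika has e, Vevikar has i. Pamol preserves i here (none of its changes turn any other segment into i), so the proto-segment is *i.
Position 8: Pamol has h, Kunika has k, Vevikar has k. Kunika preserves k here (none of its changes turn any other segment into k), so the proto-segment is *k.
Position 7: Pamol has u, Kunika has u, Vevikar has o. Pamol preserves u here (none of its changes turn any other segment into u), so the proto-segment is *u.
Continuing position by position gives *timanfuk; check it forward:
Pamol: start from *timanfuk.
  rule 1: no change — timanfuk
  rule 2: no change — timanfuk
  rule 3 (nasal place assimilation): timanfuk → timamfuk
  rule 4 (unconditioned shift): timamfuk → timamfuh
  ⇒ Pamol timamfuh
Kunika: start from *timanfuk.
  rule 1 (vowel merger): timanfuk → timonfuk
  rule 2: no change — timonfuk
  rule 3 (vowel merger): timonfuk → temonfuk
  ⇒ Kunika temonfuk
Vevikar: *timanfuk > timonfuk > timonfok  (by vowel merger, vowel merger)
No other proto-form is consistent with every reflex, so the reconstruction is *timanfuk.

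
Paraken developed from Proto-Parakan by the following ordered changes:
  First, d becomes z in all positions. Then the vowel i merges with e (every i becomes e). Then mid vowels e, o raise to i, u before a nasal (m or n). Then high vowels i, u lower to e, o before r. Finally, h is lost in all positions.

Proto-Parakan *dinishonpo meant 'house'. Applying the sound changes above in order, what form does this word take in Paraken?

Paraken: *dinishonpo > zinishonpo > zeneshonpo > zineshunpo > zinesunpo  (by unconditioned shift, vowel merger, pre-nasal raising, h-loss)

zinesunpo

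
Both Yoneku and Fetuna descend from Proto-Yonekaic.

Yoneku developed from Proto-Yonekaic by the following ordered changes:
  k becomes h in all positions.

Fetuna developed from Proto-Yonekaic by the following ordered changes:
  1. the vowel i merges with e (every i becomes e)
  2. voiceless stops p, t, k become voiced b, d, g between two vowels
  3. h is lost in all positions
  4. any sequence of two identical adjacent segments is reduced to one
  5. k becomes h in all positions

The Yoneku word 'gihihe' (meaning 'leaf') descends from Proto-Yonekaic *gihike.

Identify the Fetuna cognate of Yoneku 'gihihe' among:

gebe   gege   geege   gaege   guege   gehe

Fetuna: *gihike
  gihike → geheke   [vowel merger]
  geheke → gehege   [intervocalic voicing]
  gehege → geege   [h-loss]
  geege → gege   [degemination]
  gege (rule 5 does not apply)
  giving Fetuna gege.

gege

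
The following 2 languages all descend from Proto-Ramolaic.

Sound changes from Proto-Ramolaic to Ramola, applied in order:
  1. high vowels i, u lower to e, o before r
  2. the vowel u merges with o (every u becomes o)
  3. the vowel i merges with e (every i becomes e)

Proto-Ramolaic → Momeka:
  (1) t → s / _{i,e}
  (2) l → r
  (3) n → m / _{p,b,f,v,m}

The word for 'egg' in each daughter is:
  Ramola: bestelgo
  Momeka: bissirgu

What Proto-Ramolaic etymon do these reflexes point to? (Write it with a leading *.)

Position 6: Ramola has l, Momeka has r. Ramola preserves l here (none of its changes turn any other segment into l), so the proto-segment is *l.
Position 5: Ramola has e, Momeka has i. Momeka preserves i here (none of its changes turn any other segment into i), so the proto-segment is *i.
This points to *bistilgu. Verify forward in each daughter:
Ramola: start from *bistilgu.
  rule 1: no change — bistilgu
  rule 2 (vowel merger): bistilgu → bistilgo
  rule 3 (vowel merger): bistilgo → bestelgo
  ⇒ Ramola bestelgo
Momeka: *bistilgu > bissilgu > bissirgu  (by palatalisation, unconditioned shift)
*bistilgu is the unique common source.

*bistilgu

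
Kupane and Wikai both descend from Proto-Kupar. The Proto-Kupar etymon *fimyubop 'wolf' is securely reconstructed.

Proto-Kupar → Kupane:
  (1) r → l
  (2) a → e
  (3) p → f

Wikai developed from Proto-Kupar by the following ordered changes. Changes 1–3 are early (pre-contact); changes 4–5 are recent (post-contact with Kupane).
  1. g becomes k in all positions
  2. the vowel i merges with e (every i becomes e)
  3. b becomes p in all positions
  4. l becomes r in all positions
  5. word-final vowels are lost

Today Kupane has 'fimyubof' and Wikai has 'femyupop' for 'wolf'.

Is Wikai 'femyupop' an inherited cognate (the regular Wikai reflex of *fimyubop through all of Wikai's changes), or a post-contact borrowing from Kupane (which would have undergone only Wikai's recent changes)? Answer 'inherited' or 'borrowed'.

inherited

If inherited, *fimyubop would pass through all of Wikai's changes:
Wikai: *fimyubop
  fimyubop (rule 1 does not apply)
  fimyubop → femyubop   [vowel merger]
  femyubop → femyupop   [unconditioned shift]
  femyupop (rule 4 does not apply)
  femyupop (rule 5 does not apply)
  giving Wikai femyupop.
If borrowed from Kupane 'fimyubof' after the early changes, it would undergo only the recent ones:
  rule 4 (unconditioned shift): no change (fimyubof)
  rule 5 (apocope): no change (fimyubof)
  ⇒ as a loan: fimyubof
Wikai 'femyupop' matches the inherited outcome exactly, so it is an inherited cognate, not a loan.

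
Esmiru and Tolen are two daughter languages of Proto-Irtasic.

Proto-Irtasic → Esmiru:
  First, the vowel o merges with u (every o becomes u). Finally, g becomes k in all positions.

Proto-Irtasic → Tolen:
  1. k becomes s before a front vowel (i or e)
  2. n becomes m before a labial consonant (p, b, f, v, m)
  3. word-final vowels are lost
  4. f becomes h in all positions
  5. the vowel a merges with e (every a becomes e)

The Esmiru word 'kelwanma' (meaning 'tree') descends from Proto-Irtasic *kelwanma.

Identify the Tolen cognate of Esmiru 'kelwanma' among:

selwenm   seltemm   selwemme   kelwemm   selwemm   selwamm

Tolen: start from *kelwanma.
  rule 1 (palatalisation): kelwanma → selwanma
  rule 2 (nasal place assimilation): selwanma → selwamma
  rule 3 (apocope): selwamma → selwamm
  rule 4: no change — selwamm
  rule 5 (vowel merger): selwamm → selwemm
  ⇒ Tolen selwemm
Only 'selwemm' matches the regular Tolen development of *kelwanma.

selwemm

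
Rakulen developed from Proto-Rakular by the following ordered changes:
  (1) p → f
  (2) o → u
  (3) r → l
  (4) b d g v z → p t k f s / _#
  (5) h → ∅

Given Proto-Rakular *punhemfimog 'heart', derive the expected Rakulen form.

Rakulen: *punhemfimog > funhemfimog > funhemfimug > funhemfimuk > funemfimuk  (by unconditioned shift, vowel merger, final devoicing, h-loss)

funemfimuk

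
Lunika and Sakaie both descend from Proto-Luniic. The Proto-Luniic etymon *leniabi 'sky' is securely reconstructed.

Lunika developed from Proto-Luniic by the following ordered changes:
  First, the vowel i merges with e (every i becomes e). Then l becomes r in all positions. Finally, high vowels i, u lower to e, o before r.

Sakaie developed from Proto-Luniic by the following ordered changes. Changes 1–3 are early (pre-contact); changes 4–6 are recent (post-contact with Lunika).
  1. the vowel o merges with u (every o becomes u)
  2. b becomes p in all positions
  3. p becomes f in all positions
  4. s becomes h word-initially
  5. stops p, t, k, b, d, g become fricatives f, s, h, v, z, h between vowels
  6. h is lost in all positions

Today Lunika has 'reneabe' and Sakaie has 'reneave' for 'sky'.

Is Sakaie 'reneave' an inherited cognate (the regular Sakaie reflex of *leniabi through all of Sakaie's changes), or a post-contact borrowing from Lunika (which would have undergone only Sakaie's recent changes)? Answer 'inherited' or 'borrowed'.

If inherited, *leniabi would pass through all of Sakaie's changes:
Sakaie: *leniabi > leniapi > leniafi  (by unconditioned shift, unconditioned shift)
If borrowed from Lunika 'reneabe' after the early changes, it would undergo only the recent ones:
  rule 4 (debuccalisation): no change (reneabe)
  rule 5 (intervocalic lenition): reneabe → reneave
  rule 6 (h-loss): no change (reneave)
  ⇒ as a loan: reneave
Sakaie 'reneave' matches the loan outcome 'reneave', not the inherited 'leniafi' — it skipped the early Sakaie changes, so it was borrowed from Lunika.

borrowed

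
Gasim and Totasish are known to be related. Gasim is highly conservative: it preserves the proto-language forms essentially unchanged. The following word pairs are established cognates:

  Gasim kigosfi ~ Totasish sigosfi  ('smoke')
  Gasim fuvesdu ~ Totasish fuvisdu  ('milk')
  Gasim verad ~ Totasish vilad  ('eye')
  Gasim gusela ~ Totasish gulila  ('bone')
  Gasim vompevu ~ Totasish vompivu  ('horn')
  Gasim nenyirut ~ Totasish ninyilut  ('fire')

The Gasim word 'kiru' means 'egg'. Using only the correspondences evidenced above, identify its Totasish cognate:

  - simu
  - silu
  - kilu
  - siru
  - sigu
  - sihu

kigosfi ~ sigosfi — Gasim k corresponds to Totasish s word-initially before a front vowel.
nenyirut ~ ninyilut — Gasim r corresponds to Totasish l between vowels (before a back vowel).
Applying these to Gasim 'kiru':
  kiru → siru   (k→s word-initially before a front vowel)
  siru → silu   (r→l between vowels (before a back vowel))
So the Totasish cognate is 'silu'.

silu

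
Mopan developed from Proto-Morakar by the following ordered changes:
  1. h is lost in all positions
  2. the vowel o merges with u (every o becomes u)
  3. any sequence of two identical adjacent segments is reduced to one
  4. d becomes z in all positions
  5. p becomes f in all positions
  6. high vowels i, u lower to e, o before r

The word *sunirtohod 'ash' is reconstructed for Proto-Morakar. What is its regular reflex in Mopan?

sunertuz

Mopan: *sunirtohod > sunirtood > sunirtuud > sunirtud > sunirtuz > sunertuz  (by h-loss, vowel merger, degemination, unconditioned shift, pre-rhotic lowering)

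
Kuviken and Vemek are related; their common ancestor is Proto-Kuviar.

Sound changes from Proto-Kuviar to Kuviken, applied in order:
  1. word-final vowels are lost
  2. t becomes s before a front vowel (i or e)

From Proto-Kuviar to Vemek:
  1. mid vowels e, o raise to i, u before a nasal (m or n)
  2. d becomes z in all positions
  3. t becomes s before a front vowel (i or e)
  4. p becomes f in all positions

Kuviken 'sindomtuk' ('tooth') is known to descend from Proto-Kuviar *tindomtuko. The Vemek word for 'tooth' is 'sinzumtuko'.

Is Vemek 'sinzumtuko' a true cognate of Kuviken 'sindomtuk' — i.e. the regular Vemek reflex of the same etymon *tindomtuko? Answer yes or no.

yes

Derive the expected Vemek reflex of *tindomtuko:
Vemek: *tindomtuko
  tindomtuko → tindumtuko   [pre-nasal raising]
  tindumtuko → tinzumtuko   [unconditioned shift]
  tinzumtuko → sinzumtuko   [palatalisation]
  sinzumtuko (rule 4 does not apply)
  giving Vemek sinzumtuko.
Vemek 'sinzumtuko' matches the regular reflex exactly, so the pair is cognate.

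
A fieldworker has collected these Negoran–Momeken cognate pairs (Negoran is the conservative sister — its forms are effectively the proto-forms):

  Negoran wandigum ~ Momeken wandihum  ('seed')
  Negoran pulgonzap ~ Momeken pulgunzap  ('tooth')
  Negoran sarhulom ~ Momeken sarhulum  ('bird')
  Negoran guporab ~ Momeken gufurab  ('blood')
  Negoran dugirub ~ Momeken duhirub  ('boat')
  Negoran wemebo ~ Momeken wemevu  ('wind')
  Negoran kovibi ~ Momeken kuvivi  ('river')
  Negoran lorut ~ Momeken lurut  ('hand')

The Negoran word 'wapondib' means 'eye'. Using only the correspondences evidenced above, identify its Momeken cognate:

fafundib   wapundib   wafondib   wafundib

guporab ~ gufurab — Negoran p corresponds to Momeken f between vowels (before a back vowel).
pulgonzap ~ pulgunzap — Negoran o corresponds to Momeken u after a consonant, before a nasal.
Applying these to Negoran 'wapondib':
  wapondib → wafondib   (p→f between vowels (before a back vowel))
  wafondib → wafundib   (o→u after a consonant, before a nasal)
So the Momeken cognate is 'wafundib'.

wafundib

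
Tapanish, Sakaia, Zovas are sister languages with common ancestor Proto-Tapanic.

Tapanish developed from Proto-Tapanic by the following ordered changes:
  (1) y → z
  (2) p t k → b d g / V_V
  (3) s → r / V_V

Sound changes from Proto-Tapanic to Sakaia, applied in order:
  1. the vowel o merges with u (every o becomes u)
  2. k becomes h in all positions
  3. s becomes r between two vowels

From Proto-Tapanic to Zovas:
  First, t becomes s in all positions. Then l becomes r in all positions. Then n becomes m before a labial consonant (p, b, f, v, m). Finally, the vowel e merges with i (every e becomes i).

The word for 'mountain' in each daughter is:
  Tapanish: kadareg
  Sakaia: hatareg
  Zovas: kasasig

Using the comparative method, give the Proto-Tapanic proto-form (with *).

Position 1: Tapanish has k, Sakaia has h, Zovas has k. Tapanish preserves k here (none of its changes turn any other segment into k), so the proto-segment is *k.
Position 5: Tapanish has r, Sakaia has r, Zovas has s. Taking the neighbouring segments as reconstructed: Tapanish r could go back to *s or *r; Sakaia r could go back to *s or *r; Zovas s could go back to *t or *s — the one source consistent with every daughter is *s.
Continuing position by position gives *kataseg; check it forward:
Tapanish: *kataseg
  kataseg (rule 1 does not apply)
  kataseg → kadaseg   [intervocalic voicing]
  kadaseg → kadareg   [rhotacism]
  giving Tapanish kadareg.
Sakaia: *kataseg > hataseg > hatareg  (by unconditioned shift, rhotacism)
Zovas: *kataseg > kasaseg > kasasig  (by unconditioned shift, vowel merger)
*kataseg is the unique common source.

*kataseg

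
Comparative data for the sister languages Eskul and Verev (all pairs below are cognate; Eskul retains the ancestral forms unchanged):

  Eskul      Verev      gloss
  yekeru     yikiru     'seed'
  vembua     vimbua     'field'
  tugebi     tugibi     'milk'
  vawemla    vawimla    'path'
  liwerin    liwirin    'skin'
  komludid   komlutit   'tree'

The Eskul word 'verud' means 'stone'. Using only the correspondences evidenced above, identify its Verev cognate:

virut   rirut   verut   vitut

virut

yekeru ~ yikiru, liwerin ~ liwirin — Eskul e corresponds to Verev i after a consonant, before r.
komludid ~ komlutit — Eskul d corresponds to Verev t word-finally.
Applying these to Eskul 'verud':
  verud → virud   (e→i after a consonant, before r)
  virud → virut   (d→t word-finally)
So the Verev cognate is 'virut'.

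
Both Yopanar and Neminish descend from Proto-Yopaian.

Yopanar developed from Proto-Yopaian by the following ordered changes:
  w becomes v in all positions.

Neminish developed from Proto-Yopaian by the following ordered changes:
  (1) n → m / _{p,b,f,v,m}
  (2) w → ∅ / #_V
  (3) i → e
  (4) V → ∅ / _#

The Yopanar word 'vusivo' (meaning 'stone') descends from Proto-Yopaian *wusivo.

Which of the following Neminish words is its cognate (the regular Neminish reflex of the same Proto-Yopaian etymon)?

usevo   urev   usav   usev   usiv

usev

Neminish: *wusivo
  wusivo (rule 1 does not apply)
  wusivo → usivo   [glide loss]
  usivo → usevo   [vowel merger]
  usevo → usev   [apocope]
  giving Neminish usev.
Among the options, 'usev' alone shows every Neminish change applied in order.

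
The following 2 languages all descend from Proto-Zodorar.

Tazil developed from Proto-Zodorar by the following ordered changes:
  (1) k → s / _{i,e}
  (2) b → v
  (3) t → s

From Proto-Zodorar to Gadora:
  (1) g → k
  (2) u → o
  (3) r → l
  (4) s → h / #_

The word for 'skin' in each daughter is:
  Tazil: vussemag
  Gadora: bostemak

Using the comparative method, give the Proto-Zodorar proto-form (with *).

*bustemag

Position 8: Tazil has g, Gadora has k. Tazil preserves g here (none of its changes turn any other segment into g), so the proto-segment is *g.
Position 2: Tazil has u, Gadora has o. Tazil preserves u here (none of its changes turn any other segment into u), so the proto-segment is *u.
Position 1: Tazil has v, Gadora has b. Gadora preserves b here (none of its changes turn any other segment into b), so the proto-segment is *b.
Verify the candidate proto-form against each daughter:
Tazil: start from *bustemag.
  rule 1: no change — bustemag
  rule 2 (unconditioned shift): bustemag → vustemag
  rule 3 (unconditioned shift): vustemag → vussemag
  ⇒ Tazil vussemag
Gadora: *bustemag
  bustemag → bustemak   [unconditioned shift]
  bustemak → bostemak   [vowel merger]
  bostemak (rule 3 does not apply)
  bostemak (rule 4 does not apply)
  giving Gadora bostemak.
Only *bustemag yields all of Tazil vussemag, Gadora bostemak.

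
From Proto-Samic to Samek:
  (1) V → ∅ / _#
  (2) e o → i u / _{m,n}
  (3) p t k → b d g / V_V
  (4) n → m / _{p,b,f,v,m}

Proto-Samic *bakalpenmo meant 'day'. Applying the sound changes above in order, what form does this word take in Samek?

bagalpimm

Samek: start from *bakalpenmo.
  rule 1 (apocope): bakalpenmo → bakalpenm
  rule 2 (pre-nasal raising): bakalpenm → bakalpinm
  rule 3 (intervocalic voicing): bakalpinm → bagalpinm
  rule 4 (nasal place assimilation): bagalpinm → bagalpimm
  ⇒ Samek bagalpimm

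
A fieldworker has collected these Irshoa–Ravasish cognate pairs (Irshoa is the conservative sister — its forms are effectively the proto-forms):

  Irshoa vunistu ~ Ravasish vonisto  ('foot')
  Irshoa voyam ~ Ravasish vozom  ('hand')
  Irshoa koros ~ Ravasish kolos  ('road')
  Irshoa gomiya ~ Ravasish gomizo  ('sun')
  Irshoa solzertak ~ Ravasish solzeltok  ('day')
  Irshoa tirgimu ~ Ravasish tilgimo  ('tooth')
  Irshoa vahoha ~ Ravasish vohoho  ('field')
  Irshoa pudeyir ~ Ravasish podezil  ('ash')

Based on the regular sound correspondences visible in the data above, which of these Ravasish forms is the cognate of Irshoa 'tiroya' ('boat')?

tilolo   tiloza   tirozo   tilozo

tilozo

koros ~ kolos — Irshoa r corresponds to Ravasish l between vowels (before a back vowel).
voyam ~ vozom, gomiya ~ gomizo — Irshoa y corresponds to Ravasish z between vowels (before a back vowel).
gomiya ~ gomizo, vahoha ~ vohoho — Irshoa a corresponds to Ravasish o word-finally.
Applying these to Irshoa 'tiroya':
  tiroya → tiloya   (r→l between vowels (before a back vowel))
  tiloya → tiloza   (y→z between vowels (before a back vowel))
  tiloza → tilozo   (a→o word-finally)
So the Ravasish cognate is 'tilozo'.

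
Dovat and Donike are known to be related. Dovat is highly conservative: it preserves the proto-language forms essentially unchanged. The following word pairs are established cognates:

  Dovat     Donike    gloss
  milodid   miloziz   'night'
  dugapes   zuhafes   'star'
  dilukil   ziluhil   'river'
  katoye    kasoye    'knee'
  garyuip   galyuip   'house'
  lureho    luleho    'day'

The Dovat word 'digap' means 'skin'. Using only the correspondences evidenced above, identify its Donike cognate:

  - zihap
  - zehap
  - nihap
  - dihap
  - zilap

zihap

dilukil ~ ziluhil — Dovat d corresponds to Donike z word-initially before a front vowel.
dugapes ~ zuhafes — Dovat g corresponds to Donike h between vowels (before a back vowel).
Applying these to Dovat 'digap':
  digap → zigap   (d→z word-initially before a front vowel)
  zigap → zihap   (g→h between vowels (before a back vowel))
So the Donike cognate is 'zihap'.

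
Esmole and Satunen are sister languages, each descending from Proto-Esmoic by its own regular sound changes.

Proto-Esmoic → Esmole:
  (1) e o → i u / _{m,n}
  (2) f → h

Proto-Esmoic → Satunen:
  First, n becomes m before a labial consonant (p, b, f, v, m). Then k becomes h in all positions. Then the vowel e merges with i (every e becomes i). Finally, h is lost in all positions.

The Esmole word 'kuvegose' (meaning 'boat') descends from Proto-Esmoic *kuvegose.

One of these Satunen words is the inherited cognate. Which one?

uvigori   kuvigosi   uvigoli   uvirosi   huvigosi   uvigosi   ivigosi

uvigosi

Satunen: *kuvegose
  kuvegose (rule 1 does not apply)
  kuvegose → huvegose   [unconditioned shift]
  huvegose → huvigosi   [vowel merger]
  huvigosi → uvigosi   [h-loss]
  giving Satunen uvigosi.
The other candidates each miss or misapply at least one Satunen change.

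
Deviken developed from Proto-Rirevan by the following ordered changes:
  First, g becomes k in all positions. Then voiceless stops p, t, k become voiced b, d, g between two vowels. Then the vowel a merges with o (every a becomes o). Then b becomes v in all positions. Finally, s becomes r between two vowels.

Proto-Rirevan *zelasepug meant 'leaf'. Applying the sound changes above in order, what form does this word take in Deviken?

zelorevuk

Deviken: *zelasepug > zelasepuk > zelasebuk > zelosebuk > zelosevuk > zelorevuk  (by unconditioned shift, intervocalic voicing, vowel merger, unconditioned shift, rhotacism)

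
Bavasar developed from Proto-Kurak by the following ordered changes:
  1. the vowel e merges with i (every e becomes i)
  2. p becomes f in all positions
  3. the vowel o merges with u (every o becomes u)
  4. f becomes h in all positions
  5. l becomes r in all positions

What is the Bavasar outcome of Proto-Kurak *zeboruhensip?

Bavasar: *zeboruhensip
  zeboruhensip → ziboruhinsip   [vowel merger]
  ziboruhinsip → ziboruhinsif   [unconditioned shift]
  ziboruhinsif → ziburuhinsif   [vowel merger]
  ziburuhinsif → ziburuhinsih   [unconditioned shift]
  ziburuhinsih (rule 5 does not apply)
  giving Bavasar ziburuhinsih.

ziburuhinsih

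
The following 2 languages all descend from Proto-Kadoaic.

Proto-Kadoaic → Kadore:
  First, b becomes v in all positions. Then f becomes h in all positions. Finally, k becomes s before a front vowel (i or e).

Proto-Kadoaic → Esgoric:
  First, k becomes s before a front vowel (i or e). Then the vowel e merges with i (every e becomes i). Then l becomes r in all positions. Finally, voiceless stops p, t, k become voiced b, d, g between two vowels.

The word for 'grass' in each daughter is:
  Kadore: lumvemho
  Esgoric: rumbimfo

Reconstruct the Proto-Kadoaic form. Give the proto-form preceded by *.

*lumbemfo

Position 4: Kadore has v, Esgoric has b. Taking the neighbouring segments as reconstructed: Kadore v could go back to *b or *v; Esgoric b can only go back to *b — the one source consistent with every daughter is *b.
Position 5: Kadore has e, Esgoric has i. Kadore preserves e here (none of its changes turn any other segment into e), so the proto-segment is *e.
Continuing position by position gives *lumbemfo; check it forward:
Kadore: start from *lumbemfo.
  rule 1 (unconditioned shift): lumbemfo → lumvemfo
  rule 2 (unconditioned shift): lumvemfo → lumvemho
  rule 3: no change — lumvemho
  ⇒ Kadore lumvemho
Esgoric: *lumbemfo
  lumbemfo (rule 1 does not apply)
  lumbemfo → lumbimfo   [vowel merger]
  lumbimfo → rumbimfo   [unconditioned shift]
  rumbimfo (rule 4 does not apply)
  giving Esgoric rumbimfo.
No other proto-form is consistent with every reflex, so the reconstruction is *lumbemfo.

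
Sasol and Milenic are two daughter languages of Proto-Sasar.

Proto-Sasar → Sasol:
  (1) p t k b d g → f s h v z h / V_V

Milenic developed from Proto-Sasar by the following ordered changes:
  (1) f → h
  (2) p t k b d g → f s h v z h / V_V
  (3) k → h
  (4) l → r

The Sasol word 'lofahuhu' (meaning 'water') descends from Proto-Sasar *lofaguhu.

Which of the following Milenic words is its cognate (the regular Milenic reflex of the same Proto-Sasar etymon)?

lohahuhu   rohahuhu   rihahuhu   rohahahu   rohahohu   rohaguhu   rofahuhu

rohahuhu

Milenic: *lofaguhu > lohaguhu > lohahuhu > rohahuhu  (by unconditioned shift, intervocalic lenition, unconditioned shift)
Only 'rohahuhu' matches the regular Milenic development of *lofaguhu.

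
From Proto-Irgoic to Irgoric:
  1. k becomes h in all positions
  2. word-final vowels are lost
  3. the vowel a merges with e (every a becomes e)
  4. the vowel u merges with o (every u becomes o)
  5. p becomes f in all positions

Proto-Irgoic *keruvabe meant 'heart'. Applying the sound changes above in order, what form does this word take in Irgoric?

heroveb

Irgoric: start from *keruvabe.
  rule 1 (unconditioned shift): keruvabe → heruvabe
  rule 2 (apocope): heruvabe → heruvab
  rule 3 (vowel merger): heruvab → heruveb
  rule 4 (vowel merger): heruveb → heroveb
  rule 5: no change — heroveb
  ⇒ Irgoric heroveb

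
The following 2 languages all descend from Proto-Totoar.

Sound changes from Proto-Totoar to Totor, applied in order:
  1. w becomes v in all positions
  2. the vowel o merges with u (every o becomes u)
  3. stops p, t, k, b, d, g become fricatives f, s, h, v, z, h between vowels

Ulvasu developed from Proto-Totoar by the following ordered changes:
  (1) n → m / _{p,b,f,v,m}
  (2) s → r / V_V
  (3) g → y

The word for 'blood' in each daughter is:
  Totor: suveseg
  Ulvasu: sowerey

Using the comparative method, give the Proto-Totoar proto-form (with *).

*soweseg

Position 7: Totor has g, Ulvasu has y. Totor preserves g here (none of its changes turn any other segment into g), so the proto-segment is *g.
Position 3: Totor has v, Ulvasu has w. Ulvasu preserves w here (none of its changes turn any other segment into w), so the proto-segment is *w.
Position 2: Totor has u, Ulvasu has o. Ulvasu preserves o here (none of its changes turn any other segment into o), so the proto-segment is *o.
This points to *soweseg. Verify forward in each daughter:
Totor: *soweseg > soveseg > suveseg  (by unconditioned shift, vowel merger)
Ulvasu: start from *soweseg.
  rule 1: no change — soweseg
  rule 2 (rhotacism): soweseg → sowereg
  rule 3 (unconditioned shift): sowereg → sowerey
  ⇒ Ulvasu sowerey
No other proto-form is consistent with every reflex, so the reconstruction is *soweseg.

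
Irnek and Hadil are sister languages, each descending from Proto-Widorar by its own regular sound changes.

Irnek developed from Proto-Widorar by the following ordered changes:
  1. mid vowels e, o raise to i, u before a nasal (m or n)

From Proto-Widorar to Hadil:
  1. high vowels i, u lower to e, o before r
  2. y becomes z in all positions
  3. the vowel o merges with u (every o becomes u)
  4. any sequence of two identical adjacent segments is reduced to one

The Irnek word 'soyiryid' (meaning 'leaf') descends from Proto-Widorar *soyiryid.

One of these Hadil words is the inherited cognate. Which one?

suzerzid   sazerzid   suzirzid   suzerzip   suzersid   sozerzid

suzerzid

Hadil: *soyiryid > soyeryid > sozerzid > suzerzid  (by pre-rhotic lowering, unconditioned shift, vowel merger)
Only 'suzerzid' matches the regular Hadil development of *soyiryid.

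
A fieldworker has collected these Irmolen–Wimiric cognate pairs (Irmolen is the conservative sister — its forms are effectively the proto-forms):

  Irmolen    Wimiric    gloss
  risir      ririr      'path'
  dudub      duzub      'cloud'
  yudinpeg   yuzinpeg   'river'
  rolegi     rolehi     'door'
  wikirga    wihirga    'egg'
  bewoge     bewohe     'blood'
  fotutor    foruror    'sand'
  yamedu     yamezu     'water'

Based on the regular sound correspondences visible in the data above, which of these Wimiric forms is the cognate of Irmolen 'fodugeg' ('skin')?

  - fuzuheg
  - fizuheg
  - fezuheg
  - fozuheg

fozuheg

dudub ~ duzub, yamedu ~ yamezu — Irmolen d corresponds to Wimiric z between vowels (before a back vowel).
bewoge ~ bewohe — Irmolen g corresponds to Wimiric h between vowels (before a front vowel).
Applying these to Irmolen 'fodugeg':
  fodugeg → fozugeg   (d→z between vowels (before a back vowel))
  fozugeg → fozuheg   (g→h between vowels (before a front vowel))
So the Wimiric cognate is 'fozuheg'.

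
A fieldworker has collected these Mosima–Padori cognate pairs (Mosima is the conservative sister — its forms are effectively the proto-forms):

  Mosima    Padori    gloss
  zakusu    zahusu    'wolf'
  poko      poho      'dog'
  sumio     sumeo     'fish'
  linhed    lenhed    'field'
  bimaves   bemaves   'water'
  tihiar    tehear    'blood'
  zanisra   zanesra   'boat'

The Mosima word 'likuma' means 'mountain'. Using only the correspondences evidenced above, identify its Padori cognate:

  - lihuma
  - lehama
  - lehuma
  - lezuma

lehuma

tihiar ~ tehear, zanisra ~ zanesra — Mosima i corresponds to Padori e after a consonant, before a consonant other than r, m, n, p, b, f, v.
zakusu ~ zahusu — Mosima k corresponds to Padori h between vowels (before a back vowel).
Applying these to Mosima 'likuma':
  likuma → lekuma   (i→e after a consonant, before a consonant other than r, m, n, p, b, f, v)
  lekuma → lehuma   (k→h between vowels (before a back vowel))
So the Padori cognate is 'lehuma'.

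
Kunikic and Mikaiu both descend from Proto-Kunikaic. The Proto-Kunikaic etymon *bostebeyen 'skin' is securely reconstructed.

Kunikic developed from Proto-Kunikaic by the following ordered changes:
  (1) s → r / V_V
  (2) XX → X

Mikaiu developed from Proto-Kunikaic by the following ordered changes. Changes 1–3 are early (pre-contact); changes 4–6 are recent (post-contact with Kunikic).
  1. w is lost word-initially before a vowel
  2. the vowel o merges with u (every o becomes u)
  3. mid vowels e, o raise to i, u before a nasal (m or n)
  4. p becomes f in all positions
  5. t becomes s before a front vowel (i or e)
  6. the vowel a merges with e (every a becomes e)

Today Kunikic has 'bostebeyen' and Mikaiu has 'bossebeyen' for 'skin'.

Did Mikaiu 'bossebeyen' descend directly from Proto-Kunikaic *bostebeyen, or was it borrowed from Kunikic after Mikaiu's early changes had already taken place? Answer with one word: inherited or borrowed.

If inherited, *bostebeyen would pass through all of Mikaiu's changes:
Mikaiu: *bostebeyen > bustebeyen > bustebeyin > bussebeyin  (by vowel merger, pre-nasal raising, palatalisation)
If borrowed from Kunikic 'bostebeyen' after the early changes, it would undergo only the recent ones:
  rule 4 (unconditioned shift): no change (bostebeyen)
  rule 5 (palatalisation): bostebeyen → bossebeyen
  rule 6 (vowel merger): no change (bossebeyen)
  ⇒ as a loan: bossebeyen
Mikaiu 'bossebeyen' matches the loan outcome 'bossebeyen', not the inherited 'bussebeyin' — it skipped the early Mikaiu changes, so it was borrowed from Kunikic.

borrowed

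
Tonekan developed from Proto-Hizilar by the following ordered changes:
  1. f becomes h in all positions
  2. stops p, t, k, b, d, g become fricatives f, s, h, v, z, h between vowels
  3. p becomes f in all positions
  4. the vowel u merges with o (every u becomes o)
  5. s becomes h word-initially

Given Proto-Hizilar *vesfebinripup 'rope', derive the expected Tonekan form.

veshevinrifof

Tonekan: *vesfebinripup
  vesfebinripup → veshebinripup   [unconditioned shift]
  veshebinripup → veshevinrifup   [intervocalic lenition]
  veshevinrifup → veshevinrifuf   [unconditioned shift]
  veshevinrifuf → veshevinrifof   [vowel merger]
  veshevinrifof (rule 5 does not apply)
  giving Tonekan veshevinrifof.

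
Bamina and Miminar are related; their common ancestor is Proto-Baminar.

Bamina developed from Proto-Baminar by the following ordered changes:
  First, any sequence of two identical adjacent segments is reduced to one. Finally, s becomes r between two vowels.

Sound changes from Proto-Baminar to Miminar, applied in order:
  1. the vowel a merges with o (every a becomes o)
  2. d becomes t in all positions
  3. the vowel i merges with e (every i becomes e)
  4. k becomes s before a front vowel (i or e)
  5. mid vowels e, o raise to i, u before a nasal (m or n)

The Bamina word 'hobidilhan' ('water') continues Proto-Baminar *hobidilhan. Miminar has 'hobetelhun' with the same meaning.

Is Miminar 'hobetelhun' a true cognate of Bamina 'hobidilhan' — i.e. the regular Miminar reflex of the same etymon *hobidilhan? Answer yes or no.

yes

Derive the expected Miminar reflex of *hobidilhan:
Miminar: *hobidilhan
  hobidilhan → hobidilhon   [vowel merger]
  hobidilhon → hobitilhon   [unconditioned shift]
  hobitilhon → hobetelhon   [vowel merger]
  hobetelhon (rule 4 does not apply)
  hobetelhon → hobetelhun   [pre-nasal raising]
  giving Miminar hobetelhun.
Miminar 'hobetelhun' matches the regular reflex exactly, so the pair is cognate.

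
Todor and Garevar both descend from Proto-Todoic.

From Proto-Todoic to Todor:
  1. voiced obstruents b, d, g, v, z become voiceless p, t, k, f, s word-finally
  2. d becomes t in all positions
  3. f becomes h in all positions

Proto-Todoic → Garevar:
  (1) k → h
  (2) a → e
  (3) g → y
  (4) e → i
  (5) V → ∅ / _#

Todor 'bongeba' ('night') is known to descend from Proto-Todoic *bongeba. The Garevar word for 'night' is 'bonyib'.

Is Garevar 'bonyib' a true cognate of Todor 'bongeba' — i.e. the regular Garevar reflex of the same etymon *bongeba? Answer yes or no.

yes

Derive the expected Garevar reflex of *bongeba:
Garevar: *bongeba
  bongeba (rule 1 does not apply)
  bongeba → bongebe   [vowel merger]
  bongebe → bonyebe   [unconditioned shift]
  bonyebe → bonyibi   [vowel merger]
  bonyibi → bonyib   [apocope]
  giving Garevar bonyib.
Garevar 'bonyib' matches the regular reflex exactly, so the pair is cognate.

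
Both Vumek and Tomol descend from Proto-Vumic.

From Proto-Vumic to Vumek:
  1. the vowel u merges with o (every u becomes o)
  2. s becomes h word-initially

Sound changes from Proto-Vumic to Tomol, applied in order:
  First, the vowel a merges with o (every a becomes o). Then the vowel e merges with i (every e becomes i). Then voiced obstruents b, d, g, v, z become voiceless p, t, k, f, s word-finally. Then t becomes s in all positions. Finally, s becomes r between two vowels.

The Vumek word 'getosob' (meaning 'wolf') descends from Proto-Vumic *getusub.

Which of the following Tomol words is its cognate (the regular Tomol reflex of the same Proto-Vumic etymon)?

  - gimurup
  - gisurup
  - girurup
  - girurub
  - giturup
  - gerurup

girurup

Tomol: *getusub
  getusub (rule 1 does not apply)
  getusub → gitusub   [vowel merger]
  gitusub → gitusup   [final devoicing]
  gitusup → gisusup   [unconditioned shift]
  gisusup → girurup   [rhotacism]
  giving Tomol girurup.
Only 'girurup' matches the regular Tomol development of *getusub.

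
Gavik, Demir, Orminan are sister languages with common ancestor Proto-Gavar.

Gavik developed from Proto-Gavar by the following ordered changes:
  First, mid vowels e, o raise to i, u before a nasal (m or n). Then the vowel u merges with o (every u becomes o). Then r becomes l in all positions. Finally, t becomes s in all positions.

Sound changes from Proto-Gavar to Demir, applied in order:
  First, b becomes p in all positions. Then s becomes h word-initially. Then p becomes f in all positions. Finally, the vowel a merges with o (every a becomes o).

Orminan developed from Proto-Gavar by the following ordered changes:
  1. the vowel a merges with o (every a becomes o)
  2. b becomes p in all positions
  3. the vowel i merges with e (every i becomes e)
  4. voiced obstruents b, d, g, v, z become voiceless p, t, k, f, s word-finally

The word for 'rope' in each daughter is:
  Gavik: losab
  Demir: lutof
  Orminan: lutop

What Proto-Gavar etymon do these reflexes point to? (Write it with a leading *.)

*lutab

Position 5: Gavik has b, Demir has f, Orminan has p. Gavik preserves b here (none of its changes turn any other segment into b), so the proto-segment is *b.
Position 4: Gavik has a, Demir has o, Orminan has o. Gavik preserves a here (none of its changes turn any other segment into a), so the proto-segment is *a.
Position 2: Gavik has o, Demir has u, Orminan has u. Demir preserves u here (none of its changes turn any other segment into u), so the proto-segment is *u.
Continuing position by position gives *lutab; check it forward:
Gavik: start from *lutab.
  rule 1: no change — lutab
  rule 2 (vowel merger): lutab → lotab
  rule 3: no change — lotab
  rule 4 (unconditioned shift): lotab → losab
  ⇒ Gavik losab
Demir: start from *lutab.
  rule 1 (unconditioned shift): lutab → lutap
  rule 2: no change — lutap
  rule 3 (unconditioned shift): lutap → lutaf
  rule 4 (vowel merger): lutaf → lutof
  ⇒ Demir lutof
Orminan: start from *lutab.
  rule 1 (vowel merger): lutab → lutob
  rule 2 (unconditioned shift): lutob → lutop
  rule 3: no change — lutop
  rule 4: no change — lutop
  ⇒ Orminan lutop
No other proto-form is consistent with every reflex, so the reconstruction is *lutab.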